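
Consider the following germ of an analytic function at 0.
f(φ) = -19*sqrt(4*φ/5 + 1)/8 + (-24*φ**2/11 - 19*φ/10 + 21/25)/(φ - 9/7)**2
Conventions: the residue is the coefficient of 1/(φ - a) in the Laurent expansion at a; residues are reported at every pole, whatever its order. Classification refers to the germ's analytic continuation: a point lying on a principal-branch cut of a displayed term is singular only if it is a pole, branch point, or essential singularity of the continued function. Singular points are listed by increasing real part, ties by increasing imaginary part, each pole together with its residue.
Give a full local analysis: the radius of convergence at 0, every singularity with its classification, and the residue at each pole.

Radius of convergence at 0: 5/4.
At -5/4: an algebraic (square-root) branch point.
At 9/7: a pole of order 2; residue -5783/770.

Denominator factor (φ - 9/7)^2: pole of order 2 at 9/7, modulus 9/7.
Branch term (-19/8)*sqrt(1 - φ/(-5/4)): its argument vanishes at φ = -5/4, a square-root branch point, modulus 5/4.
The radius of convergence is the smallest modulus among the singular points: 5/4.
The branch term is analytic at 9/7 and contributes nothing to the residue; only the rational part matters.
At the order-2 pole 9/7 set g(φ) = (φ - (9/7))^2*(rational part) = -24*φ**2/11 - 19*φ/10 + 21/25.
Order-2 pole: residue = g'(a); g'(9/7) = -5783/770, so the residue is -5783/770.
List the singular points by increasing real part (a conjugate pair: the negative imaginary part first).


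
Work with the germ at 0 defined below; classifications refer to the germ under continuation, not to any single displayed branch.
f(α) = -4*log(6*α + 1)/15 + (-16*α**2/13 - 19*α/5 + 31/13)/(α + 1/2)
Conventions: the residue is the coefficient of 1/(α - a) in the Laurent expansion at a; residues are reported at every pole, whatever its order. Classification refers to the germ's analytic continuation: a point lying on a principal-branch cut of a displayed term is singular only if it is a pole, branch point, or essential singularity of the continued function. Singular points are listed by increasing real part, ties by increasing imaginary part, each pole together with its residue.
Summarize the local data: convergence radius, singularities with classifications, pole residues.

Denominator factor (α + 1/2): pole of order 1 at -1/2, modulus 1/2.
Branch term (-4/15)*log(1 - α/(-1/6)): its argument vanishes at α = -1/6, a logarithmic branch point, modulus 1/6.
The radius of convergence is the smallest modulus among the singular points: 1/6.
The branch term is analytic at -1/2 and contributes nothing to the residue; only the rational part matters.
At the order-1 pole -1/2 set g(α) = (α - (-1/2))*(rational part) = -16*α**2/13 - 19*α/5 + 31/13.
Simple pole: residue = g(a) at a = -1/2, which is 517/130.
List the singular points by increasing real part (a conjugate pair: the negative imaginary part first).

Radius of convergence at 0: 1/6.
At -1/2: a pole of order 1; residue 517/130.
At -1/6: a logarithmic branch point.


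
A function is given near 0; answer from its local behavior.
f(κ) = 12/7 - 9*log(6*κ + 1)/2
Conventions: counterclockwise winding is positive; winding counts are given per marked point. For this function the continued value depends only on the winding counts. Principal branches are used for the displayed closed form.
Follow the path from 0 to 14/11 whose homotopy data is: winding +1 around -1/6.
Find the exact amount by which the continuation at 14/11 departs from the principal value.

The rational part is single-valued and drops out of the difference; each branch term changes only by its own monodromy.
(-9/2)*log(1 - κ/(-1/6)): each positive loop around -1/6 adds 2*pi*i to the log, so winding +1 contributes (-9/2)*(1)*2*pi*i = -(9)*pi*i.
Summing the contributions at κ = 14/11 gives -(9)*pi*i.

Continued minus principal equals -(9)*pi*i.


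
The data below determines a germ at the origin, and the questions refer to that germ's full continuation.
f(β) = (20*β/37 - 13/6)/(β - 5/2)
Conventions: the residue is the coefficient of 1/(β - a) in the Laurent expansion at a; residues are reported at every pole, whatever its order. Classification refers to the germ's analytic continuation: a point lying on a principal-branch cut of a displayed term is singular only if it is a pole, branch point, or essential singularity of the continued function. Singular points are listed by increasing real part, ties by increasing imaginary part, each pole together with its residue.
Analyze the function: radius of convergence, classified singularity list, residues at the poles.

Denominator factor (β - 5/2): pole of order 1 at 5/2, modulus 5/2.
The radius of convergence is the smallest modulus among the singular points: 5/2.
At the order-1 pole 5/2 set g(β) = (β - (5/2))*f(β) = 20*β/37 - 13/6.
Simple pole: residue = g(a) at a = 5/2, which is -181/222.

Radius of convergence at 0: 5/2.
At 5/2: a pole of order 1; residue -181/222.


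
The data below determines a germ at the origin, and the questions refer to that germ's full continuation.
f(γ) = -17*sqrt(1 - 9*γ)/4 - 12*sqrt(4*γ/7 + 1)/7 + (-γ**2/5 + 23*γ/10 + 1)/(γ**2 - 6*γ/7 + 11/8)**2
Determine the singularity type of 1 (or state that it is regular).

The point is a regular point.

Denominator factors: γ**2 - 6*γ/7 + 11/8 = 85/56 at γ = 1 — none vanishes.
Branch term sqrt(1 - γ/(-7/4)): argument at 1 is 11/7, nonzero, so 1 is not its branch point (a point on a principal cut is still regular for the continued germ).
Branch term sqrt(1 - γ/(1/9)): argument at 1 is -8, nonzero, so 1 is not its branch point (a point on a principal cut is still regular for the continued germ).
So the germ continues analytically to 1.


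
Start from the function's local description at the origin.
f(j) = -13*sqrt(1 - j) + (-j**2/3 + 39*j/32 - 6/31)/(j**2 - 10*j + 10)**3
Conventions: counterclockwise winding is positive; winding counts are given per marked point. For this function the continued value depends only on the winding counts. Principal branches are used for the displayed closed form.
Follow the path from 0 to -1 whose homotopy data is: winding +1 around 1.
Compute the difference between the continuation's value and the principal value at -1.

The rational part is single-valued and drops out of the difference; each branch term changes only by its own monodromy.
(-13)*sqrt(1 - j/(1)): winding +1 is odd, the square root flips sign, contributing -2*(-13)*sqrt(1 - (-1)/(1)) = -2*(-13)*sqrt(2) = (26)*sqrt(2).
Summing the contributions at j = -1 gives (26)*sqrt(2).

Continued minus principal equals (26)*sqrt(2).


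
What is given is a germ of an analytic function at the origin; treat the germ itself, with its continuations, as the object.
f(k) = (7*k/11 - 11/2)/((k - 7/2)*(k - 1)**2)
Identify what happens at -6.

The point is a regular point.

Denominator factors: k - 7/2 = -19/2 at k = -6; k - 1 = -7 at k = -6 — none vanishes.
So the germ continues analytically to -6.


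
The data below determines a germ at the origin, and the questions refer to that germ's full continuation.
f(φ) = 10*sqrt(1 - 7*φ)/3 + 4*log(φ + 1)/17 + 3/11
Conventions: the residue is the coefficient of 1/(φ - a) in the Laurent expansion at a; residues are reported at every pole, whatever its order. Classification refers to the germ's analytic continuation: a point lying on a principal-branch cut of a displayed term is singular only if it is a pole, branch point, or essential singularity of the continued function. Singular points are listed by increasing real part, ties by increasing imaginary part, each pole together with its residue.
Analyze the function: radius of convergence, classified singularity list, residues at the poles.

Radius of convergence at 0: 1/7.
At -1: a logarithmic branch point.
At 1/7: an algebraic (square-root) branch point.

Branch term (10/3)*sqrt(1 - φ/(1/7)): its argument vanishes at φ = 1/7, a square-root branch point, modulus 1/7.
Branch term (4/17)*log(1 - φ/(-1)): its argument vanishes at φ = -1, a logarithmic branch point, modulus 1.
The radius of convergence is the smallest modulus among the singular points: 1/7.
List the singular points by increasing real part (a conjugate pair: the negative imaginary part first).


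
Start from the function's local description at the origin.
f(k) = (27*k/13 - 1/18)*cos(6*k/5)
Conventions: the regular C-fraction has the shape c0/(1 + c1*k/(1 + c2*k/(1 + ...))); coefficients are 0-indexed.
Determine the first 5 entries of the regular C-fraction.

The regular C-fraction coefficients are [-1/18, 486/13, -328219/8775, 13/675, 5265/328219].

Taylor coefficients (expand at 0): a_0 = -1/18, a_1 = 27/13, a_2 = 1/25, a_3 = -486/325, a_4 = -3/625.
c0 = a_0 = -1/18. Peel one level at a time: if S = 1 + c*k/S' with S'(0) = 1, then c is the k-coefficient of S and S' = c*k/(S - 1).
S_1 = c0/f = 1 + (486/13)*k + (5907942/4225)*k^2 + ...; c1 = 486/13.
S_2 = c1*k/(S_1 - 1) = 1 + (-328219/8775)*k + (328219/455625)*k^2 + ...; c2 = -328219/8775.
S_3 = c2*k/(S_2 - 1) = 1 + (13/675)*k + (-507/1641095)*k^2 + ...; c3 = 13/675.
S_4 = c3*k/(S_3 - 1) = 1 + (5265/328219)*k + ...; c4 = 5265/328219.


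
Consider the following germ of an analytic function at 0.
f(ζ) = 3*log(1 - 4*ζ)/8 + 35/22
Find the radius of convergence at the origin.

Branch term (3/8)*log(1 - ζ/(1/4)): its argument vanishes at ζ = 1/4, a logarithmic branch point, modulus 1/4.
The radius of convergence is the smallest modulus among the singular points: 1/4.

The radius of convergence is 1/4.


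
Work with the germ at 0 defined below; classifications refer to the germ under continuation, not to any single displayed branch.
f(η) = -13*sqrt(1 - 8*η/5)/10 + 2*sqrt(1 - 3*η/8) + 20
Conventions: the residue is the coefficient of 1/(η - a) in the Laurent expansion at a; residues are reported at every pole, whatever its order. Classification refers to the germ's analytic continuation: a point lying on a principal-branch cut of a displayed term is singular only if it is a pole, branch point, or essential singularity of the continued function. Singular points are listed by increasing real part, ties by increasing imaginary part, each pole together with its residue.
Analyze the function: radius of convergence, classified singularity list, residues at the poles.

Radius of convergence at 0: 5/8.
At 5/8: an algebraic (square-root) branch point.
At 8/3: an algebraic (square-root) branch point.

Branch term (-13/10)*sqrt(1 - η/(5/8)): its argument vanishes at η = 5/8, a square-root branch point, modulus 5/8.
Branch term (2)*sqrt(1 - η/(8/3)): its argument vanishes at η = 8/3, a square-root branch point, modulus 8/3.
The radius of convergence is the smallest modulus among the singular points: 5/8.
List the singular points by increasing real part (a conjugate pair: the negative imaginary part first).


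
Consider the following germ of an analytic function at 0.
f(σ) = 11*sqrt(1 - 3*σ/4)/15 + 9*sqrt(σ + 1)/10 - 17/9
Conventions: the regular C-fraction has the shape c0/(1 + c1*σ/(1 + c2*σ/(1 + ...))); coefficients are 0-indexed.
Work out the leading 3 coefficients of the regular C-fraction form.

The regular C-fraction coefficients are [-23/90, 63/92, 93/368].

Taylor coefficients (expand at 0): a_0 = -23/90, a_1 = 7/40, a_2 = -21/128.
c0 = a_0 = -23/90. Peel one level at a time: if S = 1 + c*σ/S' with S'(0) = 1, then c is the σ-coefficient of S and S' = c*σ/(S - 1).
S_1 = c0/f = 1 + (63/92)*σ + (-5859/33856)*σ^2 + ...; c1 = 63/92.
S_2 = c1*σ/(S_1 - 1) = 1 + (93/368)*σ + ...; c2 = 93/368.


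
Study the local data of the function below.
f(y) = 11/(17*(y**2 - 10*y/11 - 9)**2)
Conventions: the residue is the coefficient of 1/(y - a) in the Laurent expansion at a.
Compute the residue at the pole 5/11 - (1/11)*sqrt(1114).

The factor y**2 - 10*y/11 - 9 splits as (y - a)(y - a') with a = 5/11 - (1/11)*sqrt(1114), a' = 5/11 + (1/11)*sqrt(1114). At the order-2 pole a set g(y) = (y - a)^2*f(y) = [11/17] / (y - a')^2.
Order-2 pole: residue = g'(a); g'(5/11 - (1/11)*sqrt(1114)) = (14641/84387728)*sqrt(1114), so the residue is (14641/84387728)*sqrt(1114).

The residue is (14641/84387728)*sqrt(1114).


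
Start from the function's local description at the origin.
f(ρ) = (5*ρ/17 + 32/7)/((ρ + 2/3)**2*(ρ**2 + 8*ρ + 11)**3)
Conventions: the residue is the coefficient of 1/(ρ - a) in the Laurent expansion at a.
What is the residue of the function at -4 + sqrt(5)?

The factor ρ**2 + 8*ρ + 11 splits as (ρ - a)(ρ - a') with a = -4 + sqrt(5), a' = -4 - sqrt(5). At the order-3 pole a set g(ρ) = (ρ - a)^3*f(ρ) = [(5*ρ/17 + 32/7)/(ρ + 2/3)**2] / (ρ - a')^3.
Order-3 pole: residue = g''(a)/2; g''(-4 + sqrt(5)) = 1216701/19798625 + (557199/19798625)*sqrt(5), so the residue is 1216701/39597250 + (557199/39597250)*sqrt(5).

The residue is 1216701/39597250 + (557199/39597250)*sqrt(5).


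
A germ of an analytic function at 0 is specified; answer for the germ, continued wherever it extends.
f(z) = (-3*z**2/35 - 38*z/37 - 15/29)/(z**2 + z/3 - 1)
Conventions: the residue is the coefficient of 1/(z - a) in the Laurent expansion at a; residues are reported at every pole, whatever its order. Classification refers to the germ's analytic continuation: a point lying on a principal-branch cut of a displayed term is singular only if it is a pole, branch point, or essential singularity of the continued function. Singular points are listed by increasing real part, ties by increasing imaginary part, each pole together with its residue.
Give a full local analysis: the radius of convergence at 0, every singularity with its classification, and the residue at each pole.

Denominator factor (z**2 + z/3 - 1): discriminant 37/9, real irrational roots -1/6 + (1/6)*sqrt(37) and -1/6 - (1/6)*sqrt(37); poles of order 1, moduli -1/6 + (1/6)*sqrt(37) and 1/6 + (1/6)*sqrt(37).
The radius of convergence is the smallest modulus among the singular points: -1/6 + (1/6)*sqrt(37).
The factor z**2 + z/3 - 1 splits as (z - a)(z - a') with a = -1/6 - (1/6)*sqrt(37), a' = -1/6 + (1/6)*sqrt(37). At the order-1 pole a set g(z) = (z - a)*f(z) = [-3*z**2/35 - 38*z/37 - 15/29] / (z - a').
Simple pole: residue = g(a) at a = -1/6 - (1/6)*sqrt(37), which is -1293/2590 + (98367/2779070)*sqrt(37).
The factor z**2 + z/3 - 1 splits as (z - a)(z - a') with a = -1/6 + (1/6)*sqrt(37), a' = -1/6 - (1/6)*sqrt(37). At the order-1 pole a set g(z) = (z - a)*f(z) = [-3*z**2/35 - 38*z/37 - 15/29] / (z - a').
Simple pole: residue = g(a) at a = -1/6 + (1/6)*sqrt(37), which is -1293/2590 - (98367/2779070)*sqrt(37).
List the singular points by increasing real part (a conjugate pair: the negative imaginary part first).

Radius of convergence at 0: -1/6 + (1/6)*sqrt(37).
At -1/6 - (1/6)*sqrt(37): a pole of order 1; residue -1293/2590 + (98367/2779070)*sqrt(37).
At -1/6 + (1/6)*sqrt(37): a pole of order 1; residue -1293/2590 - (98367/2779070)*sqrt(37).


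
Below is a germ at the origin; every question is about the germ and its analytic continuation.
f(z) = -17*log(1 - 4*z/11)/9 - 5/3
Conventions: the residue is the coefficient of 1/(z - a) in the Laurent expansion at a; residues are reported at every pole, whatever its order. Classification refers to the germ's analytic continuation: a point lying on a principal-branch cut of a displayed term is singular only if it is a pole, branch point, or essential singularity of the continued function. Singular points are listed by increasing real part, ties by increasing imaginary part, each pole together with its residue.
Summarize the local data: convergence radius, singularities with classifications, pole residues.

Branch term (-17/9)*log(1 - z/(11/4)): its argument vanishes at z = 11/4, a logarithmic branch point, modulus 11/4.
The radius of convergence is the smallest modulus among the singular points: 11/4.

Radius of convergence at 0: 11/4.
At 11/4: a logarithmic branch point.


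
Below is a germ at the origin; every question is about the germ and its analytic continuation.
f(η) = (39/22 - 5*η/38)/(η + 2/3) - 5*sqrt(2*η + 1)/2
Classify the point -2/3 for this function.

The denominator factor η + 2/3 vanishes at -2/3 and appears to the power 1; the numerator there equals 2333/1254, nonzero, and no other factor vanishes.
The branch terms are analytic at this point.
Hence a pole whose order is the multiplicity, 1.

The point is a pole of order 1.


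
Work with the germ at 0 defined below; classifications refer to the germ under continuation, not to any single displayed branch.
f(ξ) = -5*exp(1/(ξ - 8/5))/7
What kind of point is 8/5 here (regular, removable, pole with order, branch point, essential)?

The point is an essential singularity.

The exponent 1/(ξ - (8/5)) has a pole at 8/5, so exp(1/(ξ - (8/5))) takes every nonzero value near it: an essential singularity (not a pole of any order).


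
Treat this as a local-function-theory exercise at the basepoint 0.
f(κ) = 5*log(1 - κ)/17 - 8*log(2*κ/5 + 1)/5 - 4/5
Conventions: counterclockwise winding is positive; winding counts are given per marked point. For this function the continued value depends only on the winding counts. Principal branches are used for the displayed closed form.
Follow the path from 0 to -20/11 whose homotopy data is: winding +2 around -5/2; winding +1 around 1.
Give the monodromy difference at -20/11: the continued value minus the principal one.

The rational part is single-valued and drops out of the difference; each branch term changes only by its own monodromy.
(-8/5)*log(1 - κ/(-5/2)): each positive loop around -5/2 adds 2*pi*i to the log, so winding +2 contributes (-8/5)*(2)*2*pi*i = -(32/5)*pi*i.
(5/17)*log(1 - κ/(1)): each positive loop around 1 adds 2*pi*i to the log, so winding +1 contributes (5/17)*(1)*2*pi*i = (10/17)*pi*i.
Summing the contributions at κ = -20/11 gives -(494/85)*pi*i.

Continued minus principal equals -(494/85)*pi*i.


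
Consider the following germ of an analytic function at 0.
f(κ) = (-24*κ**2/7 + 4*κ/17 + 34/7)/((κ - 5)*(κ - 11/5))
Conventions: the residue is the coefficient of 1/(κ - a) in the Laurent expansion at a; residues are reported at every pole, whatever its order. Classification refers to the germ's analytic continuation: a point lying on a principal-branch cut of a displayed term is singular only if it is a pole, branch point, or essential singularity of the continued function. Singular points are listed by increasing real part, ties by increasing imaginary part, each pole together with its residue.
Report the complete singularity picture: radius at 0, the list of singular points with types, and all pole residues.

Denominator factor (κ - 5): pole of order 1 at 5, modulus 5.
Denominator factor (κ - 11/5): pole of order 1 at 11/5, modulus 11/5.
The radius of convergence is the smallest modulus among the singular points: 11/5.
At the order-1 pole 11/5 set g(κ) = (κ - (11/5))*f(κ) = (-24*κ**2/7 + 4*κ/17 + 34/7)/(κ - 5).
Simple pole: residue = g(a) at a = 11/5, which is 16689/4165.
At the order-1 pole 5 set g(κ) = (κ - (5))*f(κ) = (-24*κ**2/7 + 4*κ/17 + 34/7)/(κ - 11/5).
Simple pole: residue = g(a) at a = 5, which is -23705/833.
List the singular points by increasing real part (a conjugate pair: the negative imaginary part first).

Radius of convergence at 0: 11/5.
At 11/5: a pole of order 1; residue 16689/4165.
At 5: a pole of order 1; residue -23705/833.


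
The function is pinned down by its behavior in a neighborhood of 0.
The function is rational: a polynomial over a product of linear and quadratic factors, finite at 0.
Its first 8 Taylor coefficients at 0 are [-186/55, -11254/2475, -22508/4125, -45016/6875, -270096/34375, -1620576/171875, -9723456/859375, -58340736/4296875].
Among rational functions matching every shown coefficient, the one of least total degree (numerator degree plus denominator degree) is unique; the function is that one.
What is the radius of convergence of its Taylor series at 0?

No rational of total degree below 2 reproduces all 8 coefficients; solving the [1/1] Pade equations on them gives f(n) = (11*n/27 + 31/11)/(n - 5/6), whose expansion matches every shown term.
Denominator factor (n - 5/6): pole of order 1 at 5/6, modulus 5/6.
The radius of convergence is the smallest modulus among the singular points: 5/6.

The radius of convergence is 5/6.


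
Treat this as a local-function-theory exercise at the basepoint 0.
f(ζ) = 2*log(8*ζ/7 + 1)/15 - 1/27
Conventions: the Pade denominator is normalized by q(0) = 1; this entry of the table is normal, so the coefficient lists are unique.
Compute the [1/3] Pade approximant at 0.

The Pade approximant has numerator coefficients [-1/27, 30266/229005]; denominator coefficients [1, 2778/5089, -3744/35623, 384/5089].

Taylor coefficients needed (expand at 0): a_0 = -1/27, a_1 = 16/105, a_2 = -64/735, a_3 = 1024/15435, a_4 = -2048/36015.
Write the denominator as Q(ζ) = 1 + q1*ζ + q2*ζ^2 + q3*ζ^3. Requiring Q*f - P = O(ζ^5) with deg P <= 1 kills the coefficients of ζ^2..ζ^4 in Q*f:
  ζ^2: a_2 + q1*a_1 + q2*a_0 = 0, i.e. -64/735 + (16/105)*q1 + (-1/27)*q2 = 0.
  ζ^3: a_3 + q1*a_2 + q2*a_1 + q3*a_0 = 0, i.e. 1024/15435 + (-64/735)*q1 + (16/105)*q2 + (-1/27)*q3 = 0.
  ζ^4: a_4 + q1*a_3 + q2*a_2 + q3*a_1 = 0, i.e. -2048/36015 + (1024/15435)*q1 + (-64/735)*q2 + (16/105)*q3 = 0.
Solving this linear system: q1 = 2778/5089, q2 = -3744/35623, q3 = 384/5089.
The numerator is Q*f truncated at degree 1: P0 = a_0 = -1/27; P1 = a_1 + q1*a_0 = 30266/229005.


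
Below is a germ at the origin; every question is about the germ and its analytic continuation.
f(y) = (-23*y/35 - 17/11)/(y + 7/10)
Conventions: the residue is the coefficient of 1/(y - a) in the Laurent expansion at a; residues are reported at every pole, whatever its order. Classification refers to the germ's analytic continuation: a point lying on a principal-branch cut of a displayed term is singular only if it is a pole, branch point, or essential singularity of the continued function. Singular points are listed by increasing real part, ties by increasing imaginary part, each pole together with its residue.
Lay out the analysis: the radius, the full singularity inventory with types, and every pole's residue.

Radius of convergence at 0: 7/10.
At -7/10: a pole of order 1; residue -597/550.

Denominator factor (y + 7/10): pole of order 1 at -7/10, modulus 7/10.
The radius of convergence is the smallest modulus among the singular points: 7/10.
At the order-1 pole -7/10 set g(y) = (y - (-7/10))*f(y) = -23*y/35 - 17/11.
Simple pole: residue = g(a) at a = -7/10, which is -597/550.


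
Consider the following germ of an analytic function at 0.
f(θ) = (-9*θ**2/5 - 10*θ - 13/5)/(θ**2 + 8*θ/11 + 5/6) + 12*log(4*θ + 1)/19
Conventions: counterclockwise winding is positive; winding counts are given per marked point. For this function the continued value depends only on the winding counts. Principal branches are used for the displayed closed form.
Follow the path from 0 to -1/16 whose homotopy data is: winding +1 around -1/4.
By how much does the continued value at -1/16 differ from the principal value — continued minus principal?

The rational part is single-valued and drops out of the difference; each branch term changes only by its own monodromy.
(12/19)*log(1 - θ/(-1/4)): each positive loop around -1/4 adds 2*pi*i to the log, so winding +1 contributes (12/19)*(1)*2*pi*i = (24/19)*pi*i.
Summing the contributions at θ = -1/16 gives (24/19)*pi*i.

Continued minus principal equals (24/19)*pi*i.


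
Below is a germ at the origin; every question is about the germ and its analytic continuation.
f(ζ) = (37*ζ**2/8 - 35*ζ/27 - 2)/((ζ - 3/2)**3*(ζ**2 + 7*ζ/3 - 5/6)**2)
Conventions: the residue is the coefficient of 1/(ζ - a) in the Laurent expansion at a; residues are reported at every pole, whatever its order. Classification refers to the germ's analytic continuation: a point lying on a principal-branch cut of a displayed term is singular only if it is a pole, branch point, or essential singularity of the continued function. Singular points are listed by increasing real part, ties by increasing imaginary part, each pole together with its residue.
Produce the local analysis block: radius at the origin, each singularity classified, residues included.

Radius of convergence at 0: -7/6 + (1/6)*sqrt(79).
At -7/6 - (1/6)*sqrt(79): a pole of order 2; residue 1866671/36352083 - (2189157965/226873350003)*sqrt(79).
At -7/6 + (1/6)*sqrt(79): a pole of order 2; residue 1866671/36352083 + (2189157965/226873350003)*sqrt(79).
At 3/2: a pole of order 3; residue -3733342/36352083.


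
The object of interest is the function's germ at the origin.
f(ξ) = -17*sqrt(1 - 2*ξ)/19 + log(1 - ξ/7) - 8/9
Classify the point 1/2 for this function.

The term (-17/19)*sqrt(1 - ξ/(1/2)) has argument 1 - 1/2/(1/2) = 0 at 1/2: a square-root (algebraic, two-sheeted) branch point; the remaining terms are analytic or single-valued there.

The point is an algebraic (square-root) branch point.


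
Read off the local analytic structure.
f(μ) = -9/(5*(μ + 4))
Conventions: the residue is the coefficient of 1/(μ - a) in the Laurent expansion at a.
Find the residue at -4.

The residue is -9/5.

At the order-1 pole -4 set g(μ) = (μ - (-4))*f(μ) = -9/5.
Simple pole: residue = g(a) at a = -4, which is -9/5.


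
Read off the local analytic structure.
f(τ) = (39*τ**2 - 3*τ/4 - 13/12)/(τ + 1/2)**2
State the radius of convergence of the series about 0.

Denominator factor (τ + 1/2)^2: pole of order 2 at -1/2, modulus 1/2.
The radius of convergence is the smallest modulus among the singular points: 1/2.

The radius of convergence is 1/2.


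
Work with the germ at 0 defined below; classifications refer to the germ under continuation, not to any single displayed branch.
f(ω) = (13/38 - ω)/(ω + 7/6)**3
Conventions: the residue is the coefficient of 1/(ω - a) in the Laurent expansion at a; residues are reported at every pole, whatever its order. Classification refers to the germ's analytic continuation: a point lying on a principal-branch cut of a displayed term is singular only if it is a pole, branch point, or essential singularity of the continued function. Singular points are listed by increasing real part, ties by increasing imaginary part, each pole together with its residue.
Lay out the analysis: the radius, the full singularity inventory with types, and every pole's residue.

Denominator factor (ω + 7/6)^3: pole of order 3 at -7/6, modulus 7/6.
The radius of convergence is the smallest modulus among the singular points: 7/6.
At the order-3 pole -7/6 set g(ω) = (ω - (-7/6))^3*f(ω) = 13/38 - ω.
Order-3 pole: residue = g''(a)/2; g''(-7/6) = 0, so the residue is 0.

Radius of convergence at 0: 7/6.
At -7/6: a pole of order 3; residue 0.


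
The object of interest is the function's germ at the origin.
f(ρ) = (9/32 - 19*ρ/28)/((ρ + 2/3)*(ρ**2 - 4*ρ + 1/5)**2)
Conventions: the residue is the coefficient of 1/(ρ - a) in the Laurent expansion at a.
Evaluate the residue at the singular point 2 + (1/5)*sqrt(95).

The factor ρ**2 - 4*ρ + 1/5 splits as (ρ - a)(ρ - a') with a = 2 + (1/5)*sqrt(95), a' = 2 - (1/5)*sqrt(95). At the order-2 pole a set g(ρ) = (ρ - a)^2*f(ρ) = [(9/32 - 19*ρ/28)/(ρ + 2/3)] / (ρ - a')^2.
Order-2 pole: residue = g'(a); g'(2 + (1/5)*sqrt(95)) = -332775/9946048 + (1121955/224407708)*sqrt(95), so the residue is -332775/9946048 + (1121955/224407708)*sqrt(95).

The residue is -332775/9946048 + (1121955/224407708)*sqrt(95).


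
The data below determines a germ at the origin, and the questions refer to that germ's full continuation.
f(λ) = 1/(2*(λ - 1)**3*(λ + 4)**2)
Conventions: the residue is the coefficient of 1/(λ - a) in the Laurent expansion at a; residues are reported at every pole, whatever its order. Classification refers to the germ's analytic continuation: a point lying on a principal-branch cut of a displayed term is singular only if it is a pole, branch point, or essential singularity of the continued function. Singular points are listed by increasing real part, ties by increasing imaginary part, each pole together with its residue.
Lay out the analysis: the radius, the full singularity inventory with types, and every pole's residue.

Radius of convergence at 0: 1.
At -4: a pole of order 2; residue -3/1250.
At 1: a pole of order 3; residue 3/1250.

Denominator factor (λ + 4)^2: pole of order 2 at -4, modulus 4.
Denominator factor (λ - 1)^3: pole of order 3 at 1, modulus 1.
The radius of convergence is the smallest modulus among the singular points: 1.
At the order-2 pole -4 set g(λ) = (λ - (-4))^2*f(λ) = 1/(2*(λ - 1)**3).
Order-2 pole: residue = g'(a); g'(-4) = -3/1250, so the residue is -3/1250.
At the order-3 pole 1 set g(λ) = (λ - (1))^3*f(λ) = 1/(2*(λ + 4)**2).
Order-3 pole: residue = g''(a)/2; g''(1) = 3/625, so the residue is 3/1250.
List the singular points by increasing real part (a conjugate pair: the negative imaginary part first).


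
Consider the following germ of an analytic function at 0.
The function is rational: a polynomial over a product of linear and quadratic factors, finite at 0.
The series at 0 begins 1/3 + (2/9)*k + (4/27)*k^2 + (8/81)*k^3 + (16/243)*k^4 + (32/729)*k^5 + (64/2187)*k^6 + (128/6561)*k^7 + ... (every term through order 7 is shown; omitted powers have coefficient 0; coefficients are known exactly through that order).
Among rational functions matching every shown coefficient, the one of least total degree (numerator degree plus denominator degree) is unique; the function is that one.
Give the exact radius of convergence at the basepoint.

The radius of convergence is 3/2.

No rational of total degree below 1 reproduces all 8 coefficients; solving the [0/1] Pade equations on them gives f(k) = -1/(2*(k - 3/2)), whose expansion matches every shown term.
Denominator factor (k - 3/2): pole of order 1 at 3/2, modulus 3/2.
The radius of convergence is the smallest modulus among the singular points: 3/2.


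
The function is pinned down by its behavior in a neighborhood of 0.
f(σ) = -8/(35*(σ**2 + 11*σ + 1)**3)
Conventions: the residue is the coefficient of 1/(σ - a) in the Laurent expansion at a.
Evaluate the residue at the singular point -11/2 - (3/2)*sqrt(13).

The factor σ**2 + 11*σ + 1 splits as (σ - a)(σ - a') with a = -11/2 - (3/2)*sqrt(13), a' = -11/2 + (3/2)*sqrt(13). At the order-3 pole a set g(σ) = (σ - a)^3*f(σ) = [-8/35] / (σ - a')^3.
Order-3 pole: residue = g''(a)/2; g''(-11/2 - (3/2)*sqrt(13)) = (32/6228495)*sqrt(13), so the residue is (16/6228495)*sqrt(13).

The residue is (16/6228495)*sqrt(13).


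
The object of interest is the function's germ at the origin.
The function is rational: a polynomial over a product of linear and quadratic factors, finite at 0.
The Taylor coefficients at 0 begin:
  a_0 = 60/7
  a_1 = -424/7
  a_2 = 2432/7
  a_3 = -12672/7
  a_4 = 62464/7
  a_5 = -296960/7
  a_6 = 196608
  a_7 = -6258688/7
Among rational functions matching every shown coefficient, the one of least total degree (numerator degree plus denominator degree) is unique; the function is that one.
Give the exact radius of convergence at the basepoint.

The radius of convergence is 1/4.

No rational of total degree below 3 reproduces all 8 coefficients; solving the [1/2] Pade equations on them gives f(ξ) = (ξ/2 + 15/28)/(ξ + 1/4)**2, whose expansion matches every shown term.
Denominator factor (ξ + 1/4)^2: pole of order 2 at -1/4, modulus 1/4.
The radius of convergence is the smallest modulus among the singular points: 1/4.


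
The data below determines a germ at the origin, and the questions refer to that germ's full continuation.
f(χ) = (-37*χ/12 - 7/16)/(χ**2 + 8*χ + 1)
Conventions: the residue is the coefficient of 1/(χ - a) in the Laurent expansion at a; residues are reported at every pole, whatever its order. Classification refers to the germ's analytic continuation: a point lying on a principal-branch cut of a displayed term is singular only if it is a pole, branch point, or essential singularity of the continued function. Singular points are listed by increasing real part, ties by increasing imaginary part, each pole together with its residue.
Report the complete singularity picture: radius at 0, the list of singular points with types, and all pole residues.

Denominator factor (χ**2 + 8*χ + 1): discriminant 60, real irrational roots -4 + sqrt(15) and -4 - sqrt(15); poles of order 1, moduli 4 - sqrt(15) and 4 + sqrt(15).
The radius of convergence is the smallest modulus among the singular points: 4 - sqrt(15).
The factor χ**2 + 8*χ + 1 splits as (χ - a)(χ - a') with a = -4 - sqrt(15), a' = -4 + sqrt(15). At the order-1 pole a set g(χ) = (χ - a)*f(χ) = [-37*χ/12 - 7/16] / (χ - a').
Simple pole: residue = g(a) at a = -4 - sqrt(15), which is -37/24 - (571/1440)*sqrt(15).
The factor χ**2 + 8*χ + 1 splits as (χ - a)(χ - a') with a = -4 + sqrt(15), a' = -4 - sqrt(15). At the order-1 pole a set g(χ) = (χ - a)*f(χ) = [-37*χ/12 - 7/16] / (χ - a').
Simple pole: residue = g(a) at a = -4 + sqrt(15), which is -37/24 + (571/1440)*sqrt(15).
List the singular points by increasing real part (a conjugate pair: the negative imaginary part first).

Radius of convergence at 0: 4 - sqrt(15).
At -4 - sqrt(15): a pole of order 1; residue -37/24 - (571/1440)*sqrt(15).
At -4 + sqrt(15): a pole of order 1; residue -37/24 + (571/1440)*sqrt(15).


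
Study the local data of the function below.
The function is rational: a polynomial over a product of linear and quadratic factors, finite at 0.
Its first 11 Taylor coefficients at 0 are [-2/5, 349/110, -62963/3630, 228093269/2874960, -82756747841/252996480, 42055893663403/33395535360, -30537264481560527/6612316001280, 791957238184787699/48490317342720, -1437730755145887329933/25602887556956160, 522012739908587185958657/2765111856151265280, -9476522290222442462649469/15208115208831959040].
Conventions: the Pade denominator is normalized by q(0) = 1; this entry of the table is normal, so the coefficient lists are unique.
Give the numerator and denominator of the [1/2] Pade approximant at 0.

Taylor coefficients needed (read off): a_0 = -2/5, a_1 = 349/110, a_2 = -62963/3630, a_3 = 228093269/2874960.
Write the denominator as Q(ξ) = 1 + q1*ξ + q2*ξ^2. Requiring Q*f - P = O(ξ^4) with deg P <= 1 kills the coefficients of ξ^2..ξ^3 in Q*f:
  ξ^2: a_2 + q1*a_1 + q2*a_0 = 0, i.e. -62963/3630 + (349/110)*q1 + (-2/5)*q2 = 0.
  ξ^3: a_3 + q1*a_2 + q2*a_1 = 0, i.e. 228093269/2874960 + (-62963/3630)*q1 + (349/110)*q2 = 0.
Solving this linear system: q1 = 167440297/22483098, q2 = 15539593975/989256312.
The numerator is Q*f truncated at degree 1: P0 = a_0 = -2/5; P1 = a_1 + q1*a_0 = 21783097/112415490.

The Pade approximant has numerator coefficients [-2/5, 21783097/112415490]; denominator coefficients [1, 167440297/22483098, 15539593975/989256312].


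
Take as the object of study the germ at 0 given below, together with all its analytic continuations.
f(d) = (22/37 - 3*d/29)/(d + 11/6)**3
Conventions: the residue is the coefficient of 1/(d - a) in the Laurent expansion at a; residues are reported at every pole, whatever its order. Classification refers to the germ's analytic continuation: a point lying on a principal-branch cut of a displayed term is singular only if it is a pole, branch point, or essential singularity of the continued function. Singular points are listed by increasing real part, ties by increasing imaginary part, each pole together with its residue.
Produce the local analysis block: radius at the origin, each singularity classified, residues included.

Radius of convergence at 0: 11/6.
At -11/6: a pole of order 3; residue 0.

Denominator factor (d + 11/6)^3: pole of order 3 at -11/6, modulus 11/6.
The radius of convergence is the smallest modulus among the singular points: 11/6.
At the order-3 pole -11/6 set g(d) = (d - (-11/6))^3*f(d) = 22/37 - 3*d/29.
Order-3 pole: residue = g''(a)/2; g''(-11/6) = 0, so the residue is 0.


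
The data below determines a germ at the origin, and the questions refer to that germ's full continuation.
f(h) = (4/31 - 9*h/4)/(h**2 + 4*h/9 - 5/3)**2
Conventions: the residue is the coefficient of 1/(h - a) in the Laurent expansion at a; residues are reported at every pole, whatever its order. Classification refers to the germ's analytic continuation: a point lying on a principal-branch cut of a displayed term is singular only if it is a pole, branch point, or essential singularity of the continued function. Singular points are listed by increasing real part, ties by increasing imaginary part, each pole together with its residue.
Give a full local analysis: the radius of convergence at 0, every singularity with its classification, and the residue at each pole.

Denominator factor (h**2 + 4*h/9 - 5/3)^2: discriminant 556/81, real irrational roots -2/9 + (1/9)*sqrt(139) and -2/9 - (1/9)*sqrt(139); poles of order 2, moduli -2/9 + (1/9)*sqrt(139) and 2/9 + (1/9)*sqrt(139).
The radius of convergence is the smallest modulus among the singular points: -2/9 + (1/9)*sqrt(139).
The factor h**2 + 4*h/9 - 5/3 splits as (h - a)(h - a') with a = -2/9 - (1/9)*sqrt(139), a' = -2/9 + (1/9)*sqrt(139). At the order-2 pole a set g(h) = (h - a)^2*f(h) = [4/31 - 9*h/4] / (h - a')^2.
Order-2 pole: residue = g'(a); g'(-2/9 - (1/9)*sqrt(139)) = (28431/4791608)*sqrt(139), so the residue is (28431/4791608)*sqrt(139).
The factor h**2 + 4*h/9 - 5/3 splits as (h - a)(h - a') with a = -2/9 + (1/9)*sqrt(139), a' = -2/9 - (1/9)*sqrt(139). At the order-2 pole a set g(h) = (h - a)^2*f(h) = [4/31 - 9*h/4] / (h - a')^2.
Order-2 pole: residue = g'(a); g'(-2/9 + (1/9)*sqrt(139)) = -(28431/4791608)*sqrt(139), so the residue is -(28431/4791608)*sqrt(139).
List the singular points by increasing real part (a conjugate pair: the negative imaginary part first).

Radius of convergence at 0: -2/9 + (1/9)*sqrt(139).
At -2/9 - (1/9)*sqrt(139): a pole of order 2; residue (28431/4791608)*sqrt(139).
At -2/9 + (1/9)*sqrt(139): a pole of order 2; residue -(28431/4791608)*sqrt(139).


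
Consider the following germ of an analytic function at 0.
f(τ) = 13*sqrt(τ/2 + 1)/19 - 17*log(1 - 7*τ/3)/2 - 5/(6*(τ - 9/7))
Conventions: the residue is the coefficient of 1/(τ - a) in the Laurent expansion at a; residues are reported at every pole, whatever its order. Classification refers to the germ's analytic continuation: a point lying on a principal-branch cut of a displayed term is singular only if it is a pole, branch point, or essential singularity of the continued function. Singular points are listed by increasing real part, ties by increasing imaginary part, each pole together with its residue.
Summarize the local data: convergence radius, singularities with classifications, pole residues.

Radius of convergence at 0: 3/7.
At -2: an algebraic (square-root) branch point.
At 3/7: a logarithmic branch point.
At 9/7: a pole of order 1; residue -5/6.

Denominator factor (τ - 9/7): pole of order 1 at 9/7, modulus 9/7.
Branch term (-17/2)*log(1 - τ/(3/7)): its argument vanishes at τ = 3/7, a logarithmic branch point, modulus 3/7.
Branch term (13/19)*sqrt(1 - τ/(-2)): its argument vanishes at τ = -2, a square-root branch point, modulus 2.
The radius of convergence is the smallest modulus among the singular points: 3/7.
The branch terms are analytic at 9/7 and contribute nothing to the residue; only the rational part matters.
At the order-1 pole 9/7 set g(τ) = (τ - (9/7))*(rational part) = -5/6.
Simple pole: residue = g(a) at a = 9/7, which is -5/6.
List the singular points by increasing real part (a conjugate pair: the negative imaginary part first).


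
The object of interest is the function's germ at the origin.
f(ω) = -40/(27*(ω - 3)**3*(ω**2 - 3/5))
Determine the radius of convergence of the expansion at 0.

Denominator factor (ω - 3)^3: pole of order 3 at 3, modulus 3.
Denominator factor (ω**2 - 3/5): discriminant 12/5, real irrational roots (1/5)*sqrt(15) and -(1/5)*sqrt(15); poles of order 1, moduli (1/5)*sqrt(15) and (1/5)*sqrt(15).
The radius of convergence is the smallest modulus among the singular points: (1/5)*sqrt(15).

The radius of convergence is (1/5)*sqrt(15).


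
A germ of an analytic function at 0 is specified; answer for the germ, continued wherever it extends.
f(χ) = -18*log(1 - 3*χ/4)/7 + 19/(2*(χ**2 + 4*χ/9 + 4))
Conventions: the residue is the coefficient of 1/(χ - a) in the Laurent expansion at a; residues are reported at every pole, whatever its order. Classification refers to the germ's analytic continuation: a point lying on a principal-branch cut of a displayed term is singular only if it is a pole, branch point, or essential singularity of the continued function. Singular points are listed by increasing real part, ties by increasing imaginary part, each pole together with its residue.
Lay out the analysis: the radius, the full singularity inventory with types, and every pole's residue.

Denominator factor (χ**2 + 4*χ/9 + 4): discriminant -1280/81, complex-conjugate roots (-2/9) + ((8/9)*sqrt(5))*i and (-2/9) - ((8/9)*sqrt(5))*i; poles of order 1, moduli 2 and 2.
Branch term (-18/7)*log(1 - χ/(4/3)): its argument vanishes at χ = 4/3, a logarithmic branch point, modulus 4/3.
The radius of convergence is the smallest modulus among the singular points: 4/3.
The branch term is analytic at (-2/9) - ((8/9)*sqrt(5))*i and contributes nothing to the residue; only the rational part matters.
The factor χ**2 + 4*χ/9 + 4 splits as (χ - a)(χ - a') with a = (-2/9) - ((8/9)*sqrt(5))*i, a' = (-2/9) + ((8/9)*sqrt(5))*i. At the order-1 pole a set g(χ) = (χ - a)*(rational part) = [19/2] / (χ - a').
Simple pole: residue = g(a) at a = (-2/9) - ((8/9)*sqrt(5))*i, which is ((171/160)*sqrt(5))*i.
The branch term is analytic at (-2/9) + ((8/9)*sqrt(5))*i and contributes nothing to the residue; only the rational part matters.
The factor χ**2 + 4*χ/9 + 4 splits as (χ - a)(χ - a') with a = (-2/9) + ((8/9)*sqrt(5))*i, a' = (-2/9) - ((8/9)*sqrt(5))*i. At the order-1 pole a set g(χ) = (χ - a)*(rational part) = [19/2] / (χ - a').
Simple pole: residue = g(a) at a = (-2/9) + ((8/9)*sqrt(5))*i, which is -((171/160)*sqrt(5))*i.
List the singular points by increasing real part (a conjugate pair: the negative imaginary part first).

Radius of convergence at 0: 4/3.
At (-2/9) - ((8/9)*sqrt(5))*i: a pole of order 1; residue ((171/160)*sqrt(5))*i.
At (-2/9) + ((8/9)*sqrt(5))*i: a pole of order 1; residue -((171/160)*sqrt(5))*i.
At 4/3: a logarithmic branch point.
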